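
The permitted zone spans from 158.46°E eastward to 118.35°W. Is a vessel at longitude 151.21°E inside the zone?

Band width going east from +158.46° to -118.35°: ((-118.35 − 158.46) mod 360) = 83.19°.
Offset of +151.21° east of the west edge: ((151.21 − 158.46) mod 360) = 352.75°.
352.75° > 83.19° ⇒ outside.

No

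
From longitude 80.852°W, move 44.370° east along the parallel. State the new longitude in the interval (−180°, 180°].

36.482°W

Start at -80.852°; shift +44.370° → -36.482°.
-36.482° already lies in (−180°, 180°].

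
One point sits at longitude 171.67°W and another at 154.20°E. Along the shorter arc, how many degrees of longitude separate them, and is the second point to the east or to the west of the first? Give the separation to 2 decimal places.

Raw difference: 154.20 − -171.67 = 325.87°.
Normalise into (−180°, 180°]: 325.87° − 360° = -34.13°.
Negative ⇒ the second point lies to the west; separation 34.13°.

34.13° west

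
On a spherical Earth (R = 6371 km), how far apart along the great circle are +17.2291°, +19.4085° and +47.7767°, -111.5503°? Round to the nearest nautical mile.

6101 nmi

Δλ = -111.5503 − 19.4085 = -130.9588°.
Δφ = 47.7767 − 17.2291 = 30.5476°.
a = sin²(Δφ/2) + cos φ₁ · cos φ₂ · sin²(Δλ/2) = 0.600707.
c = 2·atan2(√a, √(1−a)) = 1.77360 rad → d = 6371·c ≈ 11299.59 km ≈ 6101.29 nmi.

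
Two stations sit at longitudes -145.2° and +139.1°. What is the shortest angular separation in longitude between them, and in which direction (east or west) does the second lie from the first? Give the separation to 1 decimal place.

Raw difference: 139.1 − -145.2 = 284.3°.
Normalise into (−180°, 180°]: 284.3° − 360° = -75.7°.
Negative ⇒ the second point lies to the west; separation 75.7°.

75.7° west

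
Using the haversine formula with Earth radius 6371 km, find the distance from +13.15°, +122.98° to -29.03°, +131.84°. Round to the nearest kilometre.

4786 km

Δλ = 131.84 − 122.98 = 8.86°.
Δφ = -29.03 − 13.15 = -42.18°.
a = sin²(Δφ/2) + cos φ₁ · cos φ₂ · sin²(Δλ/2) = 0.134560.
c = 2·atan2(√a, √(1−a)) = 0.75119 rad → d = 6371·c ≈ 4785.81 km.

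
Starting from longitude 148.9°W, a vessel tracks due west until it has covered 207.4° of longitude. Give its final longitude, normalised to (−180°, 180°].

3.7°E

Start at -148.9°; shift −207.4° → -356.3°.
-356.3° lies outside (−180°, 180°]; add 360° → +3.7°.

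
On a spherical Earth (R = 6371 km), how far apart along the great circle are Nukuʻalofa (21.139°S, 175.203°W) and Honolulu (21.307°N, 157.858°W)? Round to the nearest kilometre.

5082 km

Δλ = -157.858 − -175.203 = 17.345°.
Δφ = 21.307 − -21.139 = 42.446°.
a = sin²(Δφ/2) + cos φ₁ · cos φ₂ · sin²(Δλ/2) = 0.150800.
c = 2·atan2(√a, √(1−a)) = 0.79764 rad → d = 6371·c ≈ 5081.75 km.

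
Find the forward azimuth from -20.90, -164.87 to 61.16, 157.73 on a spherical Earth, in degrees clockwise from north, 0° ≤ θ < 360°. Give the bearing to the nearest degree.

Δλ = 157.73 − -164.87 = 322.60°; wrapped into (−180°, 180°]: -37.40°.
θ = atan2( sin Δλ · cos φ₂ , cos φ₁ · sin φ₂ − sin φ₁ · cos φ₂ · cos Δλ )
  = atan2(-0.29298, 0.95504) = -17.054° → normalised to [0°, 360°): 342.946°.

343°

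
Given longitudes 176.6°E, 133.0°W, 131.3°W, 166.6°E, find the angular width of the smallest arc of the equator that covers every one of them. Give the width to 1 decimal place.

62.1°

Sort the longitudes: -133.0°, -131.3°, +166.6°, +176.6°.
Eastward gaps between consecutive values (wrapping around): 1.7°, 297.9°, 10.0°, 50.4°.
Largest gap = 297.9° ⇒ minimal covering band is its complement: 360° − 297.9° = 62.1°.
Band runs from +166.6° eastward to -131.3°, crossing the antimeridian.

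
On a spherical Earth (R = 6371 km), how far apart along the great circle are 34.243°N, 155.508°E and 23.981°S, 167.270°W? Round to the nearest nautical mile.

4090 nmi

Δλ = -167.270 − 155.508 = -322.778°; wrapped into (−180°, 180°]: 37.222°.
Δφ = -23.981 − 34.243 = -58.224°.
a = sin²(Δφ/2) + cos φ₁ · cos φ₂ · sin²(Δλ/2) = 0.313628.
c = 2·atan2(√a, √(1−a)) = 1.18883 rad → d = 6371·c ≈ 7574.05 km ≈ 4089.66 nmi.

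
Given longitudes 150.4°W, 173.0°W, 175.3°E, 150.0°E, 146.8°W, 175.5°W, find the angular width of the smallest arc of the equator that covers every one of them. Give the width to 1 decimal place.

63.2°

Sort the longitudes: -175.5°, -173.0°, -150.4°, -146.8°, +150.0°, +175.3°.
Eastward gaps between consecutive values (wrapping around): 2.5°, 22.6°, 3.6°, 296.8°, 25.3°, 9.2°.
Largest gap = 296.8° ⇒ minimal covering band is its complement: 360° − 296.8° = 63.2°.
Band runs from +150.0° eastward to -146.8°, crossing the antimeridian.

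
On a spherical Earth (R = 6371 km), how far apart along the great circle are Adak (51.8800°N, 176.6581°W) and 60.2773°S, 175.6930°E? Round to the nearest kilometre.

Δλ = 175.6930 − -176.6581 = 352.3511°; wrapped into (−180°, 180°]: -7.6489°.
Δφ = -60.2773 − 51.8800 = -112.1573°.
a = sin²(Δφ/2) + cos φ₁ · cos φ₂ · sin²(Δλ/2) = 0.689937.
c = 2·atan2(√a, √(1−a)) = 1.96046 rad → d = 6371·c ≈ 12490.07 km.

12490 km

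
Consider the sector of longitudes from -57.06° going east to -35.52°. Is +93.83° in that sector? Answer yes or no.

No

Band width going east from -57.06° to -35.52°: ((-35.52 − -57.06) mod 360) = 21.54°.
Offset of +93.83° east of the west edge: ((93.83 − -57.06) mod 360) = 150.89°.
150.89° > 21.54° ⇒ outside.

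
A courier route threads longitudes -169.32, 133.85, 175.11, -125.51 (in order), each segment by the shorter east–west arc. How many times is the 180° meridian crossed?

2

Leg 1: -169.32° → +133.85°, shortest Δλ = -56.83° (west) — crosses 180°.
Leg 2: +133.85° → +175.11°, shortest Δλ = 41.26° (east) — does not cross 180°.
Leg 3: +175.11° → -125.51°, shortest Δλ = 59.38° (east) — crosses 180°.
Total crossings: 2.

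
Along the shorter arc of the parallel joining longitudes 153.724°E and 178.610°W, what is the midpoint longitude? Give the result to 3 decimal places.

Signed shortest Δλ from +153.724° to -178.610° is +27.666°.
Midpoint longitude = +153.724° + (+27.666°)/2 = +153.724° + 13.833° = +167.557°.
(The naïve average (+153.724 + -178.610)/2 = -12.443° is on the wrong side of the globe.)

167.557°E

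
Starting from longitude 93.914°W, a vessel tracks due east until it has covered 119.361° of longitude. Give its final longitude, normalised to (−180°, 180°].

25.447°E

Start at -93.914°; shift +119.361° → +25.447°.
+25.447° already lies in (−180°, 180°].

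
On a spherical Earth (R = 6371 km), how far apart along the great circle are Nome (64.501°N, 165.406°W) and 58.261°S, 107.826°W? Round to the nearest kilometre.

Δλ = -107.826 − -165.406 = 57.580°.
Δφ = -58.261 − 64.501 = -122.762°.
a = sin²(Δφ/2) + cos φ₁ · cos φ₂ · sin²(Δλ/2) = 0.823101.
c = 2·atan2(√a, √(1−a)) = 2.27339 rad → d = 6371·c ≈ 14483.79 km.

14484 km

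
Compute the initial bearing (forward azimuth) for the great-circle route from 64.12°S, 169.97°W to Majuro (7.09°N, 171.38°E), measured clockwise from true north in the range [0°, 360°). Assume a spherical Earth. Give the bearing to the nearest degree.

Δλ = 171.38 − -169.97 = 341.35°; wrapped into (−180°, 180°]: -18.65°.
θ = atan2( sin Δλ · cos φ₂ , cos φ₁ · sin φ₂ − sin φ₁ · cos φ₂ · cos Δλ )
  = atan2(-0.31734, 0.89982) = -19.426° → normalised to [0°, 360°): 340.574°.

341°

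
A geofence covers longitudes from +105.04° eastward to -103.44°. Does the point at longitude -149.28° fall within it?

Yes

Band width going east from +105.04° to -103.44°: ((-103.44 − 105.04) mod 360) = 151.52°.
Offset of -149.28° east of the west edge: ((-149.28 − 105.04) mod 360) = 105.68°.
105.68° ≤ 151.52° ⇒ inside.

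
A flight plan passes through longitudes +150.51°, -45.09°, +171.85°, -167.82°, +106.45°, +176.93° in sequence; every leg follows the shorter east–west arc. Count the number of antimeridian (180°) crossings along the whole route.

Leg 1: +150.51° → -45.09°, shortest Δλ = 164.4° (east) — crosses 180°.
Leg 2: -45.09° → +171.85°, shortest Δλ = -143.06° (west) — crosses 180°.
Leg 3: +171.85° → -167.82°, shortest Δλ = 20.33° (east) — crosses 180°.
Leg 4: -167.82° → +106.45°, shortest Δλ = -85.73° (west) — crosses 180°.
Leg 5: +106.45° → +176.93°, shortest Δλ = 70.48° (east) — does not cross 180°.
Total crossings: 4.

4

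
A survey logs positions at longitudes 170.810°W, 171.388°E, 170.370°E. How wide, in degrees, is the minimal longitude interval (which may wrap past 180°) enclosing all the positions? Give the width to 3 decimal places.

18.820°

Sort the longitudes: -170.810°, +170.370°, +171.388°.
Eastward gaps between consecutive values (wrapping around): 341.180°, 1.018°, 17.802°.
Largest gap = 341.180° ⇒ minimal covering band is its complement: 360° − 341.180° = 18.820°.
Band runs from +170.370° eastward to -170.810°, crossing the antimeridian.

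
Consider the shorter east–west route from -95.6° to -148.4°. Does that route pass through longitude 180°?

Signed shortest Δλ = ((-148.4 − -95.6 + 180) mod 360) − 180 = -52.8°.
Going west by 52.8° from -95.6° reaches -148.4° without touching 180°.

No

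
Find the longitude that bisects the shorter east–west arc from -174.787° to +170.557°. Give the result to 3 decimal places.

Signed shortest Δλ from -174.787° to +170.557° is -14.656°.
Midpoint longitude = -174.787° + (-14.656°)/2 = -174.787° − 7.328° = -182.115°.
Normalise into (−180°, 180°]: +177.885°.
(The naïve average (-174.787 + +170.557)/2 = -2.115° is on the wrong side of the globe.)

+177.885°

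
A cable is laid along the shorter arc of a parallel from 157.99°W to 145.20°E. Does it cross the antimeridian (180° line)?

Naïve |145.20 − -157.99| = 303.19° > 180°, so the shorter arc goes the other way round — across 180°.
Signed shortest Δλ = ((145.20 − -157.99 + 180) mod 360) − 180 = -56.81°.
Going west by 56.81° from -157.99° passes through 180° before reaching +145.20°.

Yes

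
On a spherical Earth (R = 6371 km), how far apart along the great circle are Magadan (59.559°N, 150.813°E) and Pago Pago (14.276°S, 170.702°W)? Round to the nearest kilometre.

8908 km

Δλ = -170.702 − 150.813 = -321.515°; wrapped into (−180°, 180°]: 38.485°.
Δφ = -14.276 − 59.559 = -73.835°.
a = sin²(Δφ/2) + cos φ₁ · cos φ₂ · sin²(Δλ/2) = 0.414128.
c = 2·atan2(√a, √(1−a)) = 1.39820 rad → d = 6371·c ≈ 8907.91 km.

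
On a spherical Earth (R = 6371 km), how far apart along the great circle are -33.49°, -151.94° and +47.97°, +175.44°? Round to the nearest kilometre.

9622 km

Δλ = 175.44 − -151.94 = 327.38°; wrapped into (−180°, 180°]: -32.62°.
Δφ = 47.97 − -33.49 = 81.46°.
a = sin²(Δφ/2) + cos φ₁ · cos φ₂ · sin²(Δλ/2) = 0.469787.
c = 2·atan2(√a, √(1−a)) = 1.51033 rad → d = 6371·c ≈ 9622.34 km.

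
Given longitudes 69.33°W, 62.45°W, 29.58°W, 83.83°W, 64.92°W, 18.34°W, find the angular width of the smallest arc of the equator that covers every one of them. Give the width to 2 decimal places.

Sort the longitudes: -83.83°, -69.33°, -64.92°, -62.45°, -29.58°, -18.34°.
Eastward gaps between consecutive values (wrapping around): 14.50°, 4.41°, 2.47°, 32.87°, 11.24°, 294.51°.
Largest gap = 294.51° ⇒ minimal covering band is its complement: 360° − 294.51° = 65.49°.
Band runs from -83.83° eastward to -18.34°.

65.49°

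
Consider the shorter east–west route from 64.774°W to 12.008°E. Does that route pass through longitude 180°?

Signed shortest Δλ = ((12.008 − -64.774 + 180) mod 360) − 180 = 76.782°.
Going east by 76.782° from -64.774° reaches +12.008° without touching 180°.

No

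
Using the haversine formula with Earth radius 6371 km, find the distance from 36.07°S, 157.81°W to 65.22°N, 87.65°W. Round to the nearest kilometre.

Δλ = -87.65 − -157.81 = 70.16°.
Δφ = 65.22 − -36.07 = 101.29°.
a = sin²(Δφ/2) + cos φ₁ · cos φ₂ · sin²(Δλ/2) = 0.709789.
c = 2·atan2(√a, √(1−a)) = 2.00378 rad → d = 6371·c ≈ 12766.07 km.

12766 km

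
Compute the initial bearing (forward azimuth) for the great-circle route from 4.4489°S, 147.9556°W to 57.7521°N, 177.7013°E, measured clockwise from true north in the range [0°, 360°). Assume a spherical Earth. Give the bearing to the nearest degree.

Δλ = 177.7013 − -147.9556 = 325.6569°; wrapped into (−180°, 180°]: -34.3431°.
θ = atan2( sin Δλ · cos φ₂ , cos φ₁ · sin φ₂ − sin φ₁ · cos φ₂ · cos Δλ )
  = atan2(-0.30102, 0.87737) = -18.937° → normalised to [0°, 360°): 341.063°.

341°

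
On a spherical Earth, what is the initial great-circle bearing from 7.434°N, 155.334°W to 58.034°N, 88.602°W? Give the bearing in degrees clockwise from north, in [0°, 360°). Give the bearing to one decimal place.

30.9°

Δλ = -88.602 − -155.334 = 66.732°.
θ = atan2( sin Δλ · cos φ₂ , cos φ₁ · sin φ₂ − sin φ₁ · cos φ₂ · cos Δλ )
  = atan2(0.48636, 0.81417) = 30.853° → normalised to [0°, 360°): 30.853°.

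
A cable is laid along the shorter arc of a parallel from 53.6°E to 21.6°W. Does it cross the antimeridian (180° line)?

Signed shortest Δλ = ((-21.6 − 53.6 + 180) mod 360) − 180 = -75.2°.
Going west by 75.2° from +53.6° reaches -21.6° without touching 180°.

No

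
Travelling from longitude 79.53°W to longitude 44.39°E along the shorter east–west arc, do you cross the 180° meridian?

Signed shortest Δλ = ((44.39 − -79.53 + 180) mod 360) − 180 = 123.92°.
Going east by 123.92° from -79.53° reaches +44.39° without touching 180°.

No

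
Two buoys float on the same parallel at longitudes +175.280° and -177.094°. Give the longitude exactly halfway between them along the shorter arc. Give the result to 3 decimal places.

Signed shortest Δλ from +175.280° to -177.094° is +7.626°.
Midpoint longitude = +175.280° + (+7.626°)/2 = +175.280° + 3.813° = +179.093°.
(The naïve average (+175.280 + -177.094)/2 = -0.907° is on the wrong side of the globe.)

+179.093°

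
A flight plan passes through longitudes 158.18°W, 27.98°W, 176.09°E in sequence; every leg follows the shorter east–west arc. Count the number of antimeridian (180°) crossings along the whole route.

Leg 1: -158.18° → -27.98°, shortest Δλ = 130.2° (east) — does not cross 180°.
Leg 2: -27.98° → +176.09°, shortest Δλ = -155.93° (west) — crosses 180°.
Total crossings: 1.

1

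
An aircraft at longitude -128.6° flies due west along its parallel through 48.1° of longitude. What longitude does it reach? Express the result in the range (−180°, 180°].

Start at -128.6°; shift −48.1° → -176.7°.
-176.7° already lies in (−180°, 180°].

-176.7°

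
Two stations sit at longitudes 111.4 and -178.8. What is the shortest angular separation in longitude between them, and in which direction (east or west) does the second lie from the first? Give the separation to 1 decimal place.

Raw difference: -178.8 − 111.4 = -290.2°.
Normalise into (−180°, 180°]: -290.2° + 360° = 69.8°.
Positive ⇒ the second point lies to the east; separation 69.8°.

69.8° east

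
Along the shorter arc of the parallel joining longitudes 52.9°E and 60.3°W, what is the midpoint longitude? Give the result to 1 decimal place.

Signed shortest Δλ from +52.9° to -60.3° is -113.2°.
Midpoint longitude = +52.9° + (-113.2°)/2 = +52.9° − 56.6° = -3.7°.

3.7°W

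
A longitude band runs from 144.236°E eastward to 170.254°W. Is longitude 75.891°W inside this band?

Band width going east from +144.236° to -170.254°: ((-170.254 − 144.236) mod 360) = 45.510°.
Offset of -75.891° east of the west edge: ((-75.891 − 144.236) mod 360) = 139.873°.
139.873° > 45.510° ⇒ outside.

No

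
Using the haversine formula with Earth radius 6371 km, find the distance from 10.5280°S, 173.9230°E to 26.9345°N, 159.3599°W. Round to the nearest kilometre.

Δλ = -159.3599 − 173.9230 = -333.2829°; wrapped into (−180°, 180°]: 26.7171°.
Δφ = 26.9345 − -10.5280 = 37.4625°.
a = sin²(Δφ/2) + cos φ₁ · cos φ₂ · sin²(Δλ/2) = 0.149914.
c = 2·atan2(√a, √(1−a)) = 0.79516 rad → d = 6371·c ≈ 5065.95 km.

5066 km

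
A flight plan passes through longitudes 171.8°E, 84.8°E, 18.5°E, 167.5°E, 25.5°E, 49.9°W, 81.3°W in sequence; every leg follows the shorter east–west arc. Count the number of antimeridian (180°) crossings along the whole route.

Leg 1: +171.8° → +84.8°, shortest Δλ = -87.0° (west) — does not cross 180°.
Leg 2: +84.8° → +18.5°, shortest Δλ = -66.3° (west) — does not cross 180°.
Leg 3: +18.5° → +167.5°, shortest Δλ = 149.0° (east) — does not cross 180°.
Leg 4: +167.5° → +25.5°, shortest Δλ = -142.0° (west) — does not cross 180°.
Leg 5: +25.5° → -49.9°, shortest Δλ = -75.4° (west) — does not cross 180°.
Leg 6: -49.9° → -81.3°, shortest Δλ = -31.4° (west) — does not cross 180°.
Total crossings: 0.

0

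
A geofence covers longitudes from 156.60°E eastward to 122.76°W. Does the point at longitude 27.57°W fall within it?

Band width going east from +156.60° to -122.76°: ((-122.76 − 156.60) mod 360) = 80.64°.
Offset of -27.57° east of the west edge: ((-27.57 − 156.60) mod 360) = 175.83°.
175.83° > 80.64° ⇒ outside.

No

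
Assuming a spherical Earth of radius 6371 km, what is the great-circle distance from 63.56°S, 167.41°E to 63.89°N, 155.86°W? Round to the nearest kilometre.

Δλ = -155.86 − 167.41 = -323.27°; wrapped into (−180°, 180°]: 36.73°.
Δφ = 63.89 − -63.56 = 127.45°.
a = sin²(Δφ/2) + cos φ₁ · cos φ₂ · sin²(Δλ/2) = 0.823487.
c = 2·atan2(√a, √(1−a)) = 2.27441 rad → d = 6371·c ≈ 14490.24 km.

14490 km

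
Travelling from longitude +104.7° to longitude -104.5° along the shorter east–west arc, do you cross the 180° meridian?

Naïve |-104.5 − 104.7| = 209.2° > 180°, so the shorter arc goes the other way round — across 180°.
Signed shortest Δλ = ((-104.5 − 104.7 + 180) mod 360) − 180 = 150.8°.
Going east by 150.8° from +104.7° passes through 180° before reaching -104.5°.

Yes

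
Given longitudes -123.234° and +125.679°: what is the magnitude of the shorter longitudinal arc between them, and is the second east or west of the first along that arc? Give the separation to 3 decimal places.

Raw difference: 125.679 − -123.234 = 248.913°.
Normalise into (−180°, 180°]: 248.913° − 360° = -111.087°.
Negative ⇒ the second point lies to the west; separation 111.087°.

111.087° west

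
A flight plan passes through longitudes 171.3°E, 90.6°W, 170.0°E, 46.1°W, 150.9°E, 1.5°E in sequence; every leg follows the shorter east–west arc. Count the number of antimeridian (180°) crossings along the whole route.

Leg 1: +171.3° → -90.6°, shortest Δλ = 98.1° (east) — crosses 180°.
Leg 2: -90.6° → +170.0°, shortest Δλ = -99.4° (west) — crosses 180°.
Leg 3: +170.0° → -46.1°, shortest Δλ = 143.9° (east) — crosses 180°.
Leg 4: -46.1° → +150.9°, shortest Δλ = -163.0° (west) — crosses 180°.
Leg 5: +150.9° → +1.5°, shortest Δλ = -149.4° (west) — does not cross 180°.
Total crossings: 4.

4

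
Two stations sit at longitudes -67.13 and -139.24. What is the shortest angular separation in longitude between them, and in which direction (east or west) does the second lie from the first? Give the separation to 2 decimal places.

72.11° west

Raw difference: -139.24 − -67.13 = -72.11°.
Normalise into (−180°, 180°]: -72.11° stays -72.11°.
Negative ⇒ the second point lies to the west; separation 72.11°.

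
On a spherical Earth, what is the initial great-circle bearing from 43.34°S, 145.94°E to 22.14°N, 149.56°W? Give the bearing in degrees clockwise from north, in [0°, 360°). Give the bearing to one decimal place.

56.8°

Δλ = -149.56 − 145.94 = -295.50°; wrapped into (−180°, 180°]: 64.50°.
θ = atan2( sin Δλ · cos φ₂ , cos φ₁ · sin φ₂ − sin φ₁ · cos φ₂ · cos Δλ )
  = atan2(0.83603, 0.54778) = 56.767° → normalised to [0°, 360°): 56.767°.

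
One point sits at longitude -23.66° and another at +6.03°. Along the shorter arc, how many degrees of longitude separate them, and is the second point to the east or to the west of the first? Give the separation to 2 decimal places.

Raw difference: 6.03 − -23.66 = 29.69°.
Normalise into (−180°, 180°]: 29.69° stays 29.69°.
Positive ⇒ the second point lies to the east; separation 29.69°.

29.69° east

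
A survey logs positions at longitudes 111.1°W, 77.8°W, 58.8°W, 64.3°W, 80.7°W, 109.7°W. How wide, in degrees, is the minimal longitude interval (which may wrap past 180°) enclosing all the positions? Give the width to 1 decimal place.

52.3°

Sort the longitudes: -111.1°, -109.7°, -80.7°, -77.8°, -64.3°, -58.8°.
Eastward gaps between consecutive values (wrapping around): 1.4°, 29.0°, 2.9°, 13.5°, 5.5°, 307.7°.
Largest gap = 307.7° ⇒ minimal covering band is its complement: 360° − 307.7° = 52.3°.
Band runs from -111.1° eastward to -58.8°.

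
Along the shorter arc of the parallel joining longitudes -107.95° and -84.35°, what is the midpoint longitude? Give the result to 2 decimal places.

Signed shortest Δλ from -107.95° to -84.35° is +23.60°.
Midpoint longitude = -107.95° + (+23.60°)/2 = -107.95° + 11.80° = -96.15°.

-96.15°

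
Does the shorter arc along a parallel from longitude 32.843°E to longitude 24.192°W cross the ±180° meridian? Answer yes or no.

Signed shortest Δλ = ((-24.192 − 32.843 + 180) mod 360) − 180 = -57.035°.
Going west by 57.035° from +32.843° reaches -24.192° without touching 180°.

No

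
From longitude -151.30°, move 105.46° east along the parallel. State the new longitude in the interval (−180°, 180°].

Start at -151.30°; shift +105.46° → -45.84°.
-45.84° already lies in (−180°, 180°].

-45.84°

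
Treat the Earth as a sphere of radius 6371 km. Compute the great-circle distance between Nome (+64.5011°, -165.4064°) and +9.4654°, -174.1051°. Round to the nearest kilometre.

Δλ = -174.1051 − -165.4064 = -8.6987°.
Δφ = 9.4654 − 64.5011 = -55.0357°.
a = sin²(Δφ/2) + cos φ₁ · cos φ₂ · sin²(Δλ/2) = 0.215909.
c = 2·atan2(√a, √(1−a)) = 0.96650 rad → d = 6371·c ≈ 6157.58 km.

6158 km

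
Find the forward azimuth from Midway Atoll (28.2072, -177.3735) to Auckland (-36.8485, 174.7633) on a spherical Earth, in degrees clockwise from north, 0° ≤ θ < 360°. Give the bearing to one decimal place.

Δλ = 174.7633 − -177.3735 = 352.1368°; wrapped into (−180°, 180°]: -7.8632°.
θ = atan2( sin Δλ · cos φ₂ , cos φ₁ · sin φ₂ − sin φ₁ · cos φ₂ · cos Δλ )
  = atan2(-0.10948, -0.90316) = -173.089° → normalised to [0°, 360°): 186.911°.

186.9°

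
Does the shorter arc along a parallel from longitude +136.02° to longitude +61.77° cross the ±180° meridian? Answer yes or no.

Signed shortest Δλ = ((61.77 − 136.02 + 180) mod 360) − 180 = -74.25°.
Going west by 74.25° from +136.02° reaches +61.77° without touching 180°.

No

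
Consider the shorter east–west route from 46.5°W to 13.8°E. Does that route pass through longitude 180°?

No

Signed shortest Δλ = ((13.8 − -46.5 + 180) mod 360) − 180 = 60.3°.
Going east by 60.3° from -46.5° reaches +13.8° without touching 180°.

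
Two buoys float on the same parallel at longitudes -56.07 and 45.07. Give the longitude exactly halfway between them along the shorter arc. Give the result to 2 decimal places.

-5.50°

Signed shortest Δλ from -56.07° to +45.07° is +101.14°.
Midpoint longitude = -56.07° + (+101.14°)/2 = -56.07° + 50.57° = -5.50°.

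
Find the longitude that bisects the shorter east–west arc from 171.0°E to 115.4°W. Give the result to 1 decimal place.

Signed shortest Δλ from +171.0° to -115.4° is +73.6°.
Midpoint longitude = +171.0° + (+73.6°)/2 = +171.0° + 36.8° = +207.8°.
Normalise into (−180°, 180°]: -152.2°.
(The naïve average (+171.0 + -115.4)/2 = 27.8° is on the wrong side of the globe.)

152.2°W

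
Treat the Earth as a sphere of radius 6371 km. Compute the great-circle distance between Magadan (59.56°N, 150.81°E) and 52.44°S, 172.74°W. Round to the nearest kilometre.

Δλ = -172.74 − 150.81 = -323.55°; wrapped into (−180°, 180°]: 36.45°.
Δφ = -52.44 − 59.56 = -112.00°.
a = sin²(Δφ/2) + cos φ₁ · cos φ₂ · sin²(Δλ/2) = 0.717512.
c = 2·atan2(√a, √(1−a)) = 2.02086 rad → d = 6371·c ≈ 12874.90 km.

12875 km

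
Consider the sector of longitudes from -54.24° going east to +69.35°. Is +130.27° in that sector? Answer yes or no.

Band width going east from -54.24° to +69.35°: ((69.35 − -54.24) mod 360) = 123.59°.
Offset of +130.27° east of the west edge: ((130.27 − -54.24) mod 360) = 184.51°.
184.51° > 123.59° ⇒ outside.

No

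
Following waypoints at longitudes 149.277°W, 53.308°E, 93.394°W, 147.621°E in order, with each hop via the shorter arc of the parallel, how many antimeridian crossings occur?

Leg 1: -149.277° → +53.308°, shortest Δλ = -157.415° (west) — crosses 180°.
Leg 2: +53.308° → -93.394°, shortest Δλ = -146.702° (west) — does not cross 180°.
Leg 3: -93.394° → +147.621°, shortest Δλ = -118.985° (west) — crosses 180°.
Total crossings: 2.

2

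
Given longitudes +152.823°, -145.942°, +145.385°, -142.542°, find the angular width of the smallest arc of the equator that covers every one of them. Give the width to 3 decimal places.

72.073°

Sort the longitudes: -145.942°, -142.542°, +145.385°, +152.823°.
Eastward gaps between consecutive values (wrapping around): 3.400°, 287.927°, 7.438°, 61.235°.
Largest gap = 287.927° ⇒ minimal covering band is its complement: 360° − 287.927° = 72.073°.
Band runs from +145.385° eastward to -142.542°, crossing the antimeridian.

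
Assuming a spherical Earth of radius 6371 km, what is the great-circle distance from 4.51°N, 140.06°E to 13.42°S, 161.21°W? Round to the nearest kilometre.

Δλ = -161.21 − 140.06 = -301.27°; wrapped into (−180°, 180°]: 58.73°.
Δφ = -13.42 − 4.51 = -17.93°.
a = sin²(Δφ/2) + cos φ₁ · cos φ₂ · sin²(Δλ/2) = 0.257457.
c = 2·atan2(√a, √(1−a)) = 1.06434 rad → d = 6371·c ≈ 6780.88 km.

6781 km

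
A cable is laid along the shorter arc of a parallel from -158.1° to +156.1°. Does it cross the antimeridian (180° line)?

Yes

Naïve |156.1 − -158.1| = 314.2° > 180°, so the shorter arc goes the other way round — across 180°.
Signed shortest Δλ = ((156.1 − -158.1 + 180) mod 360) − 180 = -45.8°.
Going west by 45.8° from -158.1° passes through 180° before reaching +156.1°.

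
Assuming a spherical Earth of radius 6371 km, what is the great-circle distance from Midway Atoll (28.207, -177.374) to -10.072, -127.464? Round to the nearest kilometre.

Δλ = -127.464 − -177.374 = 49.910°.
Δφ = -10.072 − 28.207 = -38.279°.
a = sin²(Δφ/2) + cos φ₁ · cos φ₂ · sin²(Δλ/2) = 0.261947.
c = 2·atan2(√a, √(1−a)) = 1.07457 rad → d = 6371·c ≈ 6846.12 km.

6846 km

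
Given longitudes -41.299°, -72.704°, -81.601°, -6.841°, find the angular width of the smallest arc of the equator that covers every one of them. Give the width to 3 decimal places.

Sort the longitudes: -81.601°, -72.704°, -41.299°, -6.841°.
Eastward gaps between consecutive values (wrapping around): 8.897°, 31.405°, 34.458°, 285.240°.
Largest gap = 285.240° ⇒ minimal covering band is its complement: 360° − 285.240° = 74.760°.
Band runs from -81.601° eastward to -6.841°.

74.760°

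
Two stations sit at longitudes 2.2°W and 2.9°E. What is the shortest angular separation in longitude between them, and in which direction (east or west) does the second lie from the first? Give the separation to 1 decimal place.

5.1° east

Raw difference: 2.9 − -2.2 = 5.1°.
Normalise into (−180°, 180°]: 5.1° stays 5.1°.
Positive ⇒ the second point lies to the east; separation 5.1°.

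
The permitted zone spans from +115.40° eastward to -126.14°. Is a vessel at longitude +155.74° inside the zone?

Band width going east from +115.40° to -126.14°: ((-126.14 − 115.40) mod 360) = 118.46°.
Offset of +155.74° east of the west edge: ((155.74 − 115.40) mod 360) = 40.34°.
40.34° ≤ 118.46° ⇒ inside.

Yes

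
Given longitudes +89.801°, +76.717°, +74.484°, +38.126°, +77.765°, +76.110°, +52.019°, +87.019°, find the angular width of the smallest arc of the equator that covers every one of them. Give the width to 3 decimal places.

51.675°

Sort the longitudes: +38.126°, +52.019°, +74.484°, +76.110°, +76.717°, +77.765°, +87.019°, +89.801°.
Eastward gaps between consecutive values (wrapping around): 13.893°, 22.465°, 1.626°, 0.607°, 1.048°, 9.254°, 2.782°, 308.325°.
Largest gap = 308.325° ⇒ minimal covering band is its complement: 360° − 308.325° = 51.675°.
Band runs from +38.126° eastward to +89.801°.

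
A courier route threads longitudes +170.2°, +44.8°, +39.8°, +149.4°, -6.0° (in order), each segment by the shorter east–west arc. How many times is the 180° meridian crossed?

0

Leg 1: +170.2° → +44.8°, shortest Δλ = -125.4° (west) — does not cross 180°.
Leg 2: +44.8° → +39.8°, shortest Δλ = -5.0° (west) — does not cross 180°.
Leg 3: +39.8° → +149.4°, shortest Δλ = 109.6° (east) — does not cross 180°.
Leg 4: +149.4° → -6.0°, shortest Δλ = -155.4° (west) — does not cross 180°.
Total crossings: 0.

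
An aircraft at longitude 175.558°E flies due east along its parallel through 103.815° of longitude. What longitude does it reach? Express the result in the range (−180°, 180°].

80.627°W

Start at +175.558°; shift +103.815° → +279.373°.
+279.373° lies outside (−180°, 180°]; subtract 360° → -80.627°.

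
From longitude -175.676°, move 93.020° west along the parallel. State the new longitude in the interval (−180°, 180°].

+91.304°

Start at -175.676°; shift −93.020° → -268.696°.
-268.696° lies outside (−180°, 180°]; add 360° → +91.304°.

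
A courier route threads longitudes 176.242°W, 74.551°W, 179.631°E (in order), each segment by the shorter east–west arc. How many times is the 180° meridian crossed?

1

Leg 1: -176.242° → -74.551°, shortest Δλ = 101.691° (east) — does not cross 180°.
Leg 2: -74.551° → +179.631°, shortest Δλ = -105.818° (west) — crosses 180°.
Total crossings: 1.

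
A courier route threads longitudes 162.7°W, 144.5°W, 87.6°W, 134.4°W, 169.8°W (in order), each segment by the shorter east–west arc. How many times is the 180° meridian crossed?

0

Leg 1: -162.7° → -144.5°, shortest Δλ = 18.2° (east) — does not cross 180°.
Leg 2: -144.5° → -87.6°, shortest Δλ = 56.9° (east) — does not cross 180°.
Leg 3: -87.6° → -134.4°, shortest Δλ = -46.8° (west) — does not cross 180°.
Leg 4: -134.4° → -169.8°, shortest Δλ = -35.4° (west) — does not cross 180°.
Total crossings: 0.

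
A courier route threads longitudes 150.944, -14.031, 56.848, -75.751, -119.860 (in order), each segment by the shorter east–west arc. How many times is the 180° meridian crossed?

Leg 1: +150.944° → -14.031°, shortest Δλ = -164.975° (west) — does not cross 180°.
Leg 2: -14.031° → +56.848°, shortest Δλ = 70.879° (east) — does not cross 180°.
Leg 3: +56.848° → -75.751°, shortest Δλ = -132.599° (west) — does not cross 180°.
Leg 4: -75.751° → -119.860°, shortest Δλ = -44.109° (west) — does not cross 180°.
Total crossings: 0.

0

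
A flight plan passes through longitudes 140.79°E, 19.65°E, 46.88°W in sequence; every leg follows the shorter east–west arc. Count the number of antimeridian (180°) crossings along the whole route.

Leg 1: +140.79° → +19.65°, shortest Δλ = -121.14° (west) — does not cross 180°.
Leg 2: +19.65° → -46.88°, shortest Δλ = -66.53° (west) — does not cross 180°.
Total crossings: 0.

0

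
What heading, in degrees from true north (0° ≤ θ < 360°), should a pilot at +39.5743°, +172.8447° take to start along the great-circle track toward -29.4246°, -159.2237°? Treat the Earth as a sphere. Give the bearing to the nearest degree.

155°

Δλ = -159.2237 − 172.8447 = -332.0684°; wrapped into (−180°, 180°]: 27.9316°.
θ = atan2( sin Δλ · cos φ₂ , cos φ₁ · sin φ₂ − sin φ₁ · cos φ₂ · cos Δλ )
  = atan2(0.40799, -0.86893) = 154.848° → normalised to [0°, 360°): 154.848°.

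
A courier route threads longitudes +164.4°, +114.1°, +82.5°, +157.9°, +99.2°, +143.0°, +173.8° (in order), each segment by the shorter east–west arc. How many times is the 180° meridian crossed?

0

Leg 1: +164.4° → +114.1°, shortest Δλ = -50.3° (west) — does not cross 180°.
Leg 2: +114.1° → +82.5°, shortest Δλ = -31.6° (west) — does not cross 180°.
Leg 3: +82.5° → +157.9°, shortest Δλ = 75.4° (east) — does not cross 180°.
Leg 4: +157.9° → +99.2°, shortest Δλ = -58.7° (west) — does not cross 180°.
Leg 5: +99.2° → +143.0°, shortest Δλ = 43.8° (east) — does not cross 180°.
Leg 6: +143.0° → +173.8°, shortest Δλ = 30.8° (east) — does not cross 180°.
Total crossings: 0.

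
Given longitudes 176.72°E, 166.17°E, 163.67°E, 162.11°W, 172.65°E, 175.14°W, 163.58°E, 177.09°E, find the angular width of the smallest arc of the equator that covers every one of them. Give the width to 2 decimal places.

34.31°

Sort the longitudes: -175.14°, -162.11°, +163.58°, +163.67°, +166.17°, +172.65°, +176.72°, +177.09°.
Eastward gaps between consecutive values (wrapping around): 13.03°, 325.69°, 0.09°, 2.50°, 6.48°, 4.07°, 0.37°, 7.77°.
Largest gap = 325.69° ⇒ minimal covering band is its complement: 360° − 325.69° = 34.31°.
Band runs from +163.58° eastward to -162.11°, crossing the antimeridian.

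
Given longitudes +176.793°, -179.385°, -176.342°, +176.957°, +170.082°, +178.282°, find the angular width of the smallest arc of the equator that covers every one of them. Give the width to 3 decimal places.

Sort the longitudes: -179.385°, -176.342°, +170.082°, +176.793°, +176.957°, +178.282°.
Eastward gaps between consecutive values (wrapping around): 3.043°, 346.424°, 6.711°, 0.164°, 1.325°, 2.333°.
Largest gap = 346.424° ⇒ minimal covering band is its complement: 360° − 346.424° = 13.576°.
Band runs from +170.082° eastward to -176.342°, crossing the antimeridian.

13.576°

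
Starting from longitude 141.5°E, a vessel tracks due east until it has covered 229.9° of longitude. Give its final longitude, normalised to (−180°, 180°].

Start at +141.5°; shift +229.9° → +371.4°.
+371.4° lies outside (−180°, 180°]; subtract 360° → +11.4°.

11.4°E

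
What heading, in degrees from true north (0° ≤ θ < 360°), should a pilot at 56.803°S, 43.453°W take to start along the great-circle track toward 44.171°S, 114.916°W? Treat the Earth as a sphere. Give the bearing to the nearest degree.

254°

Δλ = -114.916 − -43.453 = -71.463°.
θ = atan2( sin Δλ · cos φ₂ , cos φ₁ · sin φ₂ − sin φ₁ · cos φ₂ · cos Δλ )
  = atan2(-0.68005, -0.19070) = -105.664° → normalised to [0°, 360°): 254.336°.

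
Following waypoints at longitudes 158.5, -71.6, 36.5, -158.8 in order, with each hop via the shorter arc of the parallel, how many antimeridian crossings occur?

2

Leg 1: +158.5° → -71.6°, shortest Δλ = 129.9° (east) — crosses 180°.
Leg 2: -71.6° → +36.5°, shortest Δλ = 108.1° (east) — does not cross 180°.
Leg 3: +36.5° → -158.8°, shortest Δλ = 164.7° (east) — crosses 180°.
Total crossings: 2.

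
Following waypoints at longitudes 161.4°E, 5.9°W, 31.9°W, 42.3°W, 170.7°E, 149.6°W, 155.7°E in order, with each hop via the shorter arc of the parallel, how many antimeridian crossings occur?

3

Leg 1: +161.4° → -5.9°, shortest Δλ = -167.3° (west) — does not cross 180°.
Leg 2: -5.9° → -31.9°, shortest Δλ = -26.0° (west) — does not cross 180°.
Leg 3: -31.9° → -42.3°, shortest Δλ = -10.4° (west) — does not cross 180°.
Leg 4: -42.3° → +170.7°, shortest Δλ = -147.0° (west) — crosses 180°.
Leg 5: +170.7° → -149.6°, shortest Δλ = 39.7° (east) — crosses 180°.
Leg 6: -149.6° → +155.7°, shortest Δλ = -54.7° (west) — crosses 180°.
Total crossings: 3.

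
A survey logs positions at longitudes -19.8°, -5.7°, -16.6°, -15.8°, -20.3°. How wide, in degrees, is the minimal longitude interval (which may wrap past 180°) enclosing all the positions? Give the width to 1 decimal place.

14.6°

Sort the longitudes: -20.3°, -19.8°, -16.6°, -15.8°, -5.7°.
Eastward gaps between consecutive values (wrapping around): 0.5°, 3.2°, 0.8°, 10.1°, 345.4°.
Largest gap = 345.4° ⇒ minimal covering band is its complement: 360° − 345.4° = 14.6°.
Band runs from -20.3° eastward to -5.7°.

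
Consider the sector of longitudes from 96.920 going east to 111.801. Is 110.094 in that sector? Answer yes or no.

Yes

Band width going east from +96.920° to +111.801°: ((111.801 − 96.920) mod 360) = 14.881°.
Offset of +110.094° east of the west edge: ((110.094 − 96.920) mod 360) = 13.174°.
13.174° ≤ 14.881° ⇒ inside.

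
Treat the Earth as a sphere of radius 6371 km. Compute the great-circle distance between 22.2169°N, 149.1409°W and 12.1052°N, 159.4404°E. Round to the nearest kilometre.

5551 km

Δλ = 159.4404 − -149.1409 = 308.5813°; wrapped into (−180°, 180°]: -51.4187°.
Δφ = 12.1052 − 22.2169 = -10.1117°.
a = sin²(Δφ/2) + cos φ₁ · cos φ₂ · sin²(Δλ/2) = 0.178109.
c = 2·atan2(√a, √(1−a)) = 0.87137 rad → d = 6371·c ≈ 5551.47 km.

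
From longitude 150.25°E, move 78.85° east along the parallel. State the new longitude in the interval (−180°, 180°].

130.90°W

Start at +150.25°; shift +78.85° → +229.10°.
+229.10° lies outside (−180°, 180°]; subtract 360° → -130.90°.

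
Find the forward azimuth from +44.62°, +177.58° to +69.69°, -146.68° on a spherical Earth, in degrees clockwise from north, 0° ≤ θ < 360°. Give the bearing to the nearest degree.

Δλ = -146.68 − 177.58 = -324.26°; wrapped into (−180°, 180°]: 35.74°.
θ = atan2( sin Δλ · cos φ₂ , cos φ₁ · sin φ₂ − sin φ₁ · cos φ₂ · cos Δλ )
  = atan2(0.20274, 0.46964) = 23.350° → normalised to [0°, 360°): 23.350°.

23°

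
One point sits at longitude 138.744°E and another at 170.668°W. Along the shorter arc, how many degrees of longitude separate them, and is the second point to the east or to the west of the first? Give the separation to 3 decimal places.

Raw difference: -170.668 − 138.744 = -309.412°.
Normalise into (−180°, 180°]: -309.412° + 360° = 50.588°.
Positive ⇒ the second point lies to the east; separation 50.588°.

50.588° east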